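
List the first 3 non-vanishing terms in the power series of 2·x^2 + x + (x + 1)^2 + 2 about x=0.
3·x^2 + 3·x + 3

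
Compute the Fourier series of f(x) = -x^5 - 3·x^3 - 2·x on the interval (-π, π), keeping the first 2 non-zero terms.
(-208 - 2·π^4 + 34·π^2)·sin(x) + (-2·π^2 + 5 + π^4)·sin(2·x)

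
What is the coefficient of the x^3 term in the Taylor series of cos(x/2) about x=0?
Expand to order 3: cos(x/2) = 1 - x^2/8 + O(x^4).
The coefficient of x^3 is 0.

Final answer: 0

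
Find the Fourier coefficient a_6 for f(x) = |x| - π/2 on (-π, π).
a_6 = (1/π) ∫_{-π}^{π} f(x)·cos(6x) dx.
Evaluate the integral (use parity and integration by parts as needed): a_6 = 0.

Final answer: 0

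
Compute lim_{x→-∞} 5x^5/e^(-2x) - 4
The quotient is an ∞/∞ indeterminate form as x → -∞.
Compare growth rates of the dominant terms (exponentials ≫ polynomials ≫ logarithms), or apply L'Hôpital's rule; the quotient → 0.
Adding the constant: 0 - 4 = -4. Limit = -4.

Final answer: -4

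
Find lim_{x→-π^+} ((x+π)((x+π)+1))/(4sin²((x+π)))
Both numerator and denominator → 0 as x → -π^+; this is a 0/0 indeterminate form.
Expand each to leading order near x = -π: numerator ~ (x + π), denominator ~ 4·(x + π)^2.
The limit of the ratio is ∞.

Final answer: ∞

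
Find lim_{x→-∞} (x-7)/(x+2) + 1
Evaluate the dominant behaviour as x → -∞; each term tends to a finite value or vanishes.
Limit = 2.

Final answer: 2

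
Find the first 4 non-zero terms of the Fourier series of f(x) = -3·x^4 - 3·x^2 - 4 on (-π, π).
(-132 + 24·π^2)·cos(x) + (6 - 6·π^2)·cos(2·x) + (-4/9 + 8·π^2/3)·cos(3·x) - 3·π^4/5 - π^2 - 4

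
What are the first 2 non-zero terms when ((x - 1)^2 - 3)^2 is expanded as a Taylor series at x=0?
8·x + 4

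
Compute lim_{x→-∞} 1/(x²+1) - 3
Evaluate the dominant behaviour as x → -∞; each term tends to a finite value or vanishes.
Limit = -3.

Final answer: -3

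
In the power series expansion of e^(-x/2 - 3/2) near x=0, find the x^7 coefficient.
Expand to order 7: e^(-x/2 - 3/2) = -x^7·e^(-3/2)/645120 + x^6·e^(-3/2)/46080 - x^5·e^(-3/2)/3840 + x^4·e^(-3/2)/384 - x^3·e^(-3/2)/48 + x^2·e^(-3/2)/8 - x·e^(-3/2)/2 + e^(-3/2) + O(x^8).
The coefficient of x^7 is -e^(-3/2)/645120.

Final answer: -e^(-3/2)/645120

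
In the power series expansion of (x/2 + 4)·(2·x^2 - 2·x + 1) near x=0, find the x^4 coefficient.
Expand to order 4: (x/2 + 4)·(2·x^2 - 2·x + 1) = x^3 + 7·x^2 - 15·x/2 + 4 + O(x^5).
The coefficient of x^4 is 0.

Final answer: 0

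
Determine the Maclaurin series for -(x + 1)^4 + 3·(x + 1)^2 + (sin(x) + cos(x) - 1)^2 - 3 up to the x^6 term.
x^6/360 + x^5/4 - 13·x^4/12 - 5·x^3 - 2·x^2 + 2·x - 1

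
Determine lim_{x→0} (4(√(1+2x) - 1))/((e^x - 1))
Both numerator and denominator → 0 as x → 0; this is a 0/0 indeterminate form.
Expand each to leading order near x = 0: numerator ~ 4·x, denominator ~ x.
The limit of the ratio is 4.

Final answer: 4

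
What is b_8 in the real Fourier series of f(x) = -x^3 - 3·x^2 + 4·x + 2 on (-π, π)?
b_8 = (1/π) ∫_{-π}^{π} f(x)·sin(8x) dx.
Evaluate the integral (use parity and integration by parts as needed): b_8 = -131/128 + π^2/4.

Final answer: -131/128 + π^2/4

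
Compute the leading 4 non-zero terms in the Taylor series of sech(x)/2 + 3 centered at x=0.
-61·x^6/1440 + 5·x^4/48 - x^2/4 + 7/2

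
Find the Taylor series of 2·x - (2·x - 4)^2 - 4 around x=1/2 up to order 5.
-12 + 14·(x - 1/2) - 4·(x - 1/2)^2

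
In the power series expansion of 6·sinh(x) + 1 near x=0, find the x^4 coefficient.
Expand to order 4: 6·sinh(x) + 1 = x^3 + 6·x + 1 + O(x^5).
The coefficient of x^4 is 0.

Final answer: 0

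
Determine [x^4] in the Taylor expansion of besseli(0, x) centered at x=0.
Expand to order 4: besseli(0, x) = x^4/64 + x^2/4 + 1 + O(x^5).
The coefficient of x^4 is 1/64.

Final answer: 1/64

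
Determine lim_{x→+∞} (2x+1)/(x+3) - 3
Evaluate the dominant behaviour as x → +∞; each term tends to a finite value or vanishes.
Limit = -1.

Final answer: -1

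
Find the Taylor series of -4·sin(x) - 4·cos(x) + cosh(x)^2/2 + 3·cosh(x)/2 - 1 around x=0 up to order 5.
-x^5/30 + x^4/16 + 2·x^3/3 + 13·x^2/4 - 4·x - 3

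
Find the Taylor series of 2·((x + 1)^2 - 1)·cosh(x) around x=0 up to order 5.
x^5/6 + x^4 + 2·x^3 + 2·x^2 + 4·x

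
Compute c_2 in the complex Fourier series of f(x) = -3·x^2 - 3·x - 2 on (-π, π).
Compute the real Fourier coefficients first: a_2 = -3, b_2 = 3.
Then c_2 = (a_2 − i·b_2)/2 = -3/2 - 3·i/2.

Final answer: -3/2 - 3·i/2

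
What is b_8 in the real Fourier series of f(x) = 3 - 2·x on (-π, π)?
b_8 = (1/π) ∫_{-π}^{π} f(x)·sin(8x) dx.
Evaluate the integral (use parity and integration by parts as needed): b_8 = 1/2.

Final answer: 1/2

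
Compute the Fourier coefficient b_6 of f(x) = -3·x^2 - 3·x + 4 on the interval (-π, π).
b_6 = (1/π) ∫_{-π}^{π} f(x)·sin(6x) dx.
Evaluate the integral (use parity and integration by parts as needed): b_6 = 1.

Final answer: 1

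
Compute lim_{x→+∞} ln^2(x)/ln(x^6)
This is an ∞/∞ indeterminate form as x → +∞.
Write ln(x^6) = 6·ln(x), reducing the quotient to ln(x)/6 → ∞.
Limit = ∞.

Final answer: ∞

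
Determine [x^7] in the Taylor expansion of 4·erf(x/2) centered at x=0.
Expand to order 7: 4·erf(x/2) = -x^7/(672·√(π)) + x^5/(40·√(π)) - x^3/(3·√(π)) + 4·x/√(π) + O(x^8).
The coefficient of x^7 is -1/(672·√(π)).

Final answer: -1/(672·√(π))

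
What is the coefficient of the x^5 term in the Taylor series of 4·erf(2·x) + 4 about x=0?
Expand to order 5: 4·erf(2·x) + 4 = 128·x^5/(5·√(π)) - 64·x^3/(3·√(π)) + 16·x/√(π) + 4 + O(x^6).
The coefficient of x^5 is 128/(5·√(π)).

Final answer: 128/(5·√(π))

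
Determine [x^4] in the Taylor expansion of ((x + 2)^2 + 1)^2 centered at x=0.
Expand to order 4: ((x + 2)^2 + 1)^2 = x^4 + 8·x^3 + 26·x^2 + 40·x + 25 + O(x^5).
The coefficient of x^4 is 1.

Final answer: 1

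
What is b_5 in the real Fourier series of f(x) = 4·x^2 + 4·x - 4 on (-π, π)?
b_5 = (1/π) ∫_{-π}^{π} f(x)·sin(5x) dx.
Evaluate the integral (use parity and integration by parts as needed): b_5 = 8/5.

Final answer: 8/5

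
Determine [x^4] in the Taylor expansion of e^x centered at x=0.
Expand to order 4: e^x = x^4/24 + x^3/6 + x^2/2 + x + 1 + O(x^5).
The coefficient of x^4 is 1/24.

Final answer: 1/24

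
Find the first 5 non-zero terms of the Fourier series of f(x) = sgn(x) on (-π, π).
4·sin(x)/π + 4·sin(3·x)/(3·π) + 4·sin(5·x)/(5·π) + 4·sin(7·x)/(7·π) + 4·sin(9·x)/(9·π)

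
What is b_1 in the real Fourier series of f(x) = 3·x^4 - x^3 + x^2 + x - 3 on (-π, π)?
b_1 = (1/π) ∫_{-π}^{π} f(x)·sin(1x) dx.
Evaluate the integral (use parity and integration by parts as needed): b_1 = 14 - 2·π^2.

Final answer: 14 - 2·π^2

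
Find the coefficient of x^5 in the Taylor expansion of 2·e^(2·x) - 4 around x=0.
Expand to order 5: 2·e^(2·x) - 4 = 8·x^5/15 + 4·x^4/3 + 8·x^3/3 + 4·x^2 + 4·x - 2 + O(x^6).
The coefficient of x^5 is 8/15.

Final answer: 8/15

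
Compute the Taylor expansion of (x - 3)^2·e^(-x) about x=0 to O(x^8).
-31·x^7/1680 + 5·x^6/48 - 59·x^5/120 + 15·x^4/8 - 11·x^3/2 + 23·x^2/2 - 15·x + 9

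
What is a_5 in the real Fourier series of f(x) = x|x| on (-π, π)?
a_5 = (1/π) ∫_{-π}^{π} f(x)·cos(5x) dx.
Evaluate the integral (use parity and integration by parts as needed): a_5 = 0.

Final answer: 0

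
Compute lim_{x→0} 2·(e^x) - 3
Direct substitution at x = 0 gives -1.

Final answer: -1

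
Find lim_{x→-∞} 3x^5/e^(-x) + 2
The quotient is an ∞/∞ indeterminate form as x → -∞.
Compare growth rates of the dominant terms (exponentials ≫ polynomials ≫ logarithms), or apply L'Hôpital's rule; the quotient → 0.
Adding the constant: 0 + 2 = 2. Limit = 2.

Final answer: 2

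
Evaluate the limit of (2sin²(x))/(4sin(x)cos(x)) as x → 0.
Both numerator and denominator → 0 as x → 0; this is a 0/0 indeterminate form.
Expand each to leading order near x = 0: numerator ~ 2·x^2, denominator ~ 4·x.
The limit of the ratio is 0.

Final answer: 0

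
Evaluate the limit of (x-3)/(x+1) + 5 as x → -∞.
Evaluate the dominant behaviour as x → -∞; each term tends to a finite value or vanishes.
Limit = 6.

Final answer: 6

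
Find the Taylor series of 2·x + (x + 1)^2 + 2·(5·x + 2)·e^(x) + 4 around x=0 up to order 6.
4·x^6/45 + 9·x^5/20 + 11·x^4/6 + 17·x^3/3 + 13·x^2 + 18·x + 9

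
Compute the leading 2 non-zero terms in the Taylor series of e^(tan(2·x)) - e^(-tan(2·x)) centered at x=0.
8·x^3 + 4·x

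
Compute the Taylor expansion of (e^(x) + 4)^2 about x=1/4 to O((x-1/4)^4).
e^(1/2) + 8·e^(1/4) + 16 + (2·e^(1/2) + 8·e^(1/4))·(x - 1/4) + (2·e^(5/4) + 28·e + 144·e^(3/4) + 256·e^(1/4) + 320·e^(1/2))·(x - 1/4)^2/(e^(3/4) + 12·e^(1/2) + 48·e^(1/4) + 64) + (4·e^(5/4) + 52·e + 256·e^(1/4) + 240·e^(3/4) + 448·e^(1/2))·(x - 1/4)^3/(3·e^(3/4) + 36·e^(1/2) + 144·e^(1/4) + 192)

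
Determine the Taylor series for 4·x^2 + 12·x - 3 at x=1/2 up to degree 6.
4 + 16·(x - 1/2) + 4·(x - 1/2)^2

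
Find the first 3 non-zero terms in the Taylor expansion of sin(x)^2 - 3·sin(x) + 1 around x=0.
x^2 - 3·x + 1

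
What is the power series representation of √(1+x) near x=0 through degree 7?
33·x^7/2048 - 21·x^6/1024 + 7·x^5/256 - 5·x^4/128 + x^3/16 - x^2/8 + x/2 + 1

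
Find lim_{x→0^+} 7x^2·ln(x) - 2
The product is a 0·∞ indeterminate form at x → 0⁺.
Rewrite the product as 7·ln(x) / x^(-2) and apply L'Hôpital, or use the standard hierarchy x^(-2) ≫ |ln x| as x → 0⁺.
The indeterminate product → 0, so the limit = -2.

Final answer: -2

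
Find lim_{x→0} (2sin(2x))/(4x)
Both numerator and denominator → 0 as x → 0; this is a 0/0 indeterminate form.
Expand each to leading order near x = 0: numerator ~ 4·x, denominator ~ 4·x.
The limit of the ratio is 1.

Final answer: 1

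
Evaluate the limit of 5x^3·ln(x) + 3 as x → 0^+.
The product is a 0·∞ indeterminate form at x → 0⁺.
Rewrite the product as 5·ln(x) / x^(-3) and apply L'Hôpital, or use the standard hierarchy x^(-3) ≫ |ln x| as x → 0⁺.
The indeterminate product → 0, so the limit = 3.

Final answer: 3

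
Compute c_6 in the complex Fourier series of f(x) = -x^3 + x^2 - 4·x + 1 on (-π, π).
Compute the real Fourier coefficients first: a_6 = 1/9, b_6 = 23/18 + π^2/3.
Then c_6 = (a_6 − i·b_6)/2 = 1/18 - i·π^2/6 - 23·i/36.

Final answer: 1/18 - i·π^2/6 - 23·i/36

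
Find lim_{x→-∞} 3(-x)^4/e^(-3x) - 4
The quotient is an ∞/∞ indeterminate form as x → -∞.
Compare growth rates of the dominant terms (exponentials ≫ polynomials ≫ logarithms), or apply L'Hôpital's rule; the quotient → 0.
Adding the constant: 0 - 4 = -4. Limit = -4.

Final answer: -4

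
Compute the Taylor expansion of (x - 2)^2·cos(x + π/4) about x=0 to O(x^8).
-√(2)·x^7/1008 + 5·√(2)·x^6/144 - √(2)·x^5/60 - √(2)·x^4/2 + 5·√(2)·x^3/6 + 3·√(2)·x^2/2 - 4·√(2)·x + 2·√(2)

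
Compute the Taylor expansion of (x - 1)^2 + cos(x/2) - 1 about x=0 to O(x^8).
-x^6/46080 + x^4/384 + 7·x^2/8 - 2·x + 1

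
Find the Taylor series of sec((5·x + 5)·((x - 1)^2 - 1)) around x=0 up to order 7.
746875·x^7/3 + 1506475·x^6/18 + 12425·x^5/3 + 12275·x^4/6 + 50·x^3 + 50·x^2 + 1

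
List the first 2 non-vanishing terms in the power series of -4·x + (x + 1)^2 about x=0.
1 - 2·x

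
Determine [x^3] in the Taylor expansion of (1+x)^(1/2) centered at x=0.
Expand to order 3: (1+x)^(1/2) = x^3/16 - x^2/8 + x/2 + 1 + O(x^4).
The coefficient of x^3 is 1/16.

Final answer: 1/16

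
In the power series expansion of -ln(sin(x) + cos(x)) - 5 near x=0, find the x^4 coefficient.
Expand to order 4: -ln(sin(x) + cos(x)) - 5 = 2·x^4/3 - 2·x^3/3 + x^2 - x - 5 + O(x^5).
The coefficient of x^4 is 2/3.

Final answer: 2/3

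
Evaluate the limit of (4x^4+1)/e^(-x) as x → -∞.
This is an ∞/∞ indeterminate form as x → -∞.
Compare growth rates of the dominant terms (exponentials ≫ polynomials ≫ logarithms), or apply L'Hôpital's rule; the quotient → 0.
Limit = 0.

Final answer: 0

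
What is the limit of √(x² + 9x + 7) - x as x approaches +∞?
As x → +∞: multiply by the conjugate to get (9x+7)/(√(x²+9x+7)+x); the denominator ~ 2x, so the limit is 9/2.
Limit = 9/2.

Final answer: 9/2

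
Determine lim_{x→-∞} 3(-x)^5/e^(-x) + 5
The quotient is an ∞/∞ indeterminate form as x → -∞.
Compare growth rates of the dominant terms (exponentials ≫ polynomials ≫ logarithms), or apply L'Hôpital's rule; the quotient → 0.
Adding the constant: 0 + 5 = 5. Limit = 5.

Final answer: 5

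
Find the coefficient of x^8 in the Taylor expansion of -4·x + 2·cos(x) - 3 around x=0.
Expand to order 8: -4·x + 2·cos(x) - 3 = x^8/20160 - x^6/360 + x^4/12 - x^2 - 4·x - 1 + O(x^9).
The coefficient of x^8 is 1/20160.

Final answer: 1/20160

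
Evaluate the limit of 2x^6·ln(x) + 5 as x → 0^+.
The product is a 0·∞ indeterminate form at x → 0⁺.
Rewrite the product as 2·ln(x) / x^(-6) and apply L'Hôpital, or use the standard hierarchy x^(-6) ≫ |ln x| as x → 0⁺.
The indeterminate product → 0, so the limit = 5.

Final answer: 5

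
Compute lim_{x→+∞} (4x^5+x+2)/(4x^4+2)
This is an ∞/∞ indeterminate form as x → +∞.
Divide numerator and denominator by x^5 and let the lower-order terms vanish; the numerator's degree 5 exceeds the denominator's degree 4, so the quotient diverges.
Limit = ∞.

Final answer: ∞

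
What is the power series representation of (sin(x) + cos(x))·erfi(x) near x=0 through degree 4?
x^4/(3·√(π)) - x^3/(3·√(π)) + 2·x^2/√(π) + 2·x/√(π)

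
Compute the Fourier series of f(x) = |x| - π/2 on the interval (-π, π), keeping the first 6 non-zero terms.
-4·cos(x)/π - 4·cos(3·x)/(9·π) - 4·cos(5·x)/(25·π) - 4·cos(7·x)/(49·π) - 4·cos(9·x)/(81·π) - 4·cos(11·x)/(121·π)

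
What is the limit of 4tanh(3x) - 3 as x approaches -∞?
Evaluate the dominant behaviour as x → -∞; each term tends to a finite value or vanishes.
Limit = -7.

Final answer: -7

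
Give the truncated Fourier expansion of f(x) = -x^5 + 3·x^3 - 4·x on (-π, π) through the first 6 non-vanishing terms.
(-284 - 2·π^4 + 46·π^2)·sin(x) + (-8·π^2 + 16 + π^4)·sin(2·x) + (-2·π^4/3 - 404/81 + 94·π^2/27)·sin(3·x) + (-17·π^2/8 + 179/64 + π^4/2)·sin(4·x) + (-2·π^4/5 - 1228/625 + 38·π^2/25)·sin(5·x) + (-32·π^2/27 + 124/81 + π^4/3)·sin(6·x)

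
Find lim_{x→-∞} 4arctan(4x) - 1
Evaluate the dominant behaviour as x → -∞; each term tends to a finite value or vanishes.
Limit = -2·π - 1.

Final answer: -2·π - 1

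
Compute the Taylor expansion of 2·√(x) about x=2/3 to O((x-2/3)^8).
2·√(6)/3 + √(6)·(x - 2/3)/2 - 3·√(6)·(x - 2/3)^2/16 + 9·√(6)·(x - 2/3)^3/64 - 135·√(6)·(x - 2/3)^4/1024 + 567·√(6)·(x - 2/3)^5/4096 - 5103·√(6)·(x - 2/3)^6/32768 + 24057·√(6)·(x - 2/3)^7/131072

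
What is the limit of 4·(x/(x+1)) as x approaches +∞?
Evaluate the dominant behaviour as x → +∞; each term tends to a finite value or vanishes.
Limit = 4.

Final answer: 4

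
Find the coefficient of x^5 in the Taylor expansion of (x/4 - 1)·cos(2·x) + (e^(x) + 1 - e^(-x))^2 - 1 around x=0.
Expand to order 5: (x/4 - 1)·cos(2·x) + (e^(x) + 1 - e^(-x))^2 - 1 = x^5/5 + 2·x^4/3 + x^3/6 + 6·x^2 + 17·x/4 - 1 + O(x^6).
The coefficient of x^5 is 1/5.

Final answer: 1/5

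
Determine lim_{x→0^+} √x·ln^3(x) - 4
The product is a 0·∞ indeterminate form at x → 0⁺.
Rewrite the product as ln^3(x) / x^(-1/2) and apply L'Hôpital, or use the standard hierarchy x^(-1/2) ≫ |ln x|^3 as x → 0⁺.
The indeterminate product → 0, so the limit = -4.

Final answer: -4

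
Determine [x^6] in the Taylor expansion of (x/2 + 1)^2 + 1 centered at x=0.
Expand to order 6: (x/2 + 1)^2 + 1 = x^2/4 + x + 2 + O(x^7).
The coefficient of x^6 is 0.

Final answer: 0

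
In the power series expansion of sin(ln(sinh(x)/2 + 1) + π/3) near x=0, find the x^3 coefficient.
Expand to order 3: sin(ln(sinh(x)/2 + 1) + π/3) = x^3·(5/96 + √(3)/32) + x^2·(-√(3)/16 - 1/16) + x/4 + √(3)/2 + O(x^4).
The coefficient of x^3 is 5/96 + √(3)/32.

Final answer: 5/96 + √(3)/32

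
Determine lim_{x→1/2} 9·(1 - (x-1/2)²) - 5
Direct substitution at x = 1/2 gives 4.

Final answer: 4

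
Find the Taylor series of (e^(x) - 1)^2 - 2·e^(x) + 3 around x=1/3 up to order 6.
-4·e^(1/3) + e^(2/3) + 4 + (-4·e^(1/3) + 2·e^(2/3))·(x - 1/3) + (-8·e^(4/3) - 8·e^(2/3) + 2·e^(1/3) + 2·e^(5/3) + 12·e)·(x - 1/3)^2/(-3·e^(2/3) - 1 + e + 3·e^(1/3)) + (-14·e^(4/3) - 10·e^(2/3) + 2·e^(1/3) + 4·e^(5/3) + 18·e)·(x - 1/3)^3/(-9·e^(2/3) - 3 + 3·e + 9·e^(1/3)) + (-13·e^(4/3) - 7·e^(2/3) + e^(1/3) + 4·e^(5/3) + 15·e)·(x - 1/3)^4/(-18·e^(2/3) - 6 + 6·e + 18·e^(1/3)) + (-25·e^(4/3) - 11·e^(2/3) + e^(1/3) + 8·e^(5/3) + 27·e)·(x - 1/3)^5/(-90·e^(2/3) - 30 + 30·e + 90·e^(1/3)) + (-49·e^(4/3) - 19·e^(2/3) + e^(1/3) + 16·e^(5/3) + 51·e)·(x - 1/3)^6/(-540·e^(2/3) - 180 + 180·e + 540·e^(1/3))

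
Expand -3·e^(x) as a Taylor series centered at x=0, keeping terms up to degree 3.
-x^3/2 - 3·x^2/2 - 3·x - 3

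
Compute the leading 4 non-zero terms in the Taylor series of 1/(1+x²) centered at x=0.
-x^6 + x^4 - x^2 + 1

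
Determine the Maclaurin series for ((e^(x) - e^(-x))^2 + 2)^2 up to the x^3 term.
16·x^2 + 4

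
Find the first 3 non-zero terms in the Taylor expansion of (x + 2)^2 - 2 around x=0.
x^2 + 4·x + 2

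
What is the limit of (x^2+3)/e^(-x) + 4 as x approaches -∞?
The quotient is an ∞/∞ indeterminate form as x → -∞.
Compare growth rates of the dominant terms (exponentials ≫ polynomials ≫ logarithms), or apply L'Hôpital's rule; the quotient → 0.
Adding the constant: 0 + 4 = 4. Limit = 4.

Final answer: 4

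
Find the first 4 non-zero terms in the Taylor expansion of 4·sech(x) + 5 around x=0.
-61·x^6/180 + 5·x^4/6 - 2·x^2 + 9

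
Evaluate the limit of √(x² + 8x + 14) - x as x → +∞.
This is an ∞ − ∞ indeterminate form.
Multiply and divide by the conjugate √(x²+8x + 14) + x; the x² terms cancel, leaving (8x + 14)/(√(x²+8x + 14)+x) → 8/2 = 4.
Limit = 4.

Final answer: 4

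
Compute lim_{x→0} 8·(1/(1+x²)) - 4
Direct substitution at x = 0 gives 4.

Final answer: 4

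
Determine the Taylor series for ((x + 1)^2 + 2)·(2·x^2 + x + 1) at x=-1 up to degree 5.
4 - 6·(x + 1) + 6·(x + 1)^2 - 3·(x + 1)^3 + 2·(x + 1)^4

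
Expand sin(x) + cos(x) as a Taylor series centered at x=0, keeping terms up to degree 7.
-x^7/5040 - x^6/720 + x^5/120 + x^4/24 - x^3/6 - x^2/2 + x + 1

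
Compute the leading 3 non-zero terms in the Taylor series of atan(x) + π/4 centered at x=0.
-x^3/3 + x + π/4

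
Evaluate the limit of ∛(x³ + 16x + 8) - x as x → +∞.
This is an ∞ − ∞ indeterminate form.
Multiply by (A² + AB + B²)/(A² + AB + B²) where A = ∛(x³+16x + 8), B = x to use A³ − B³ = (A−B)(A²+AB+B²); the x³ terms cancel, leaving (16x + 8)/(A²+AB+B²) with denominator ~ 3x², so the limit is 0.
Limit = 0.

Final answer: 0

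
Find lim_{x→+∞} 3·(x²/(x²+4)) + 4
Evaluate the dominant behaviour as x → +∞; each term tends to a finite value or vanishes.
Limit = 7.

Final answer: 7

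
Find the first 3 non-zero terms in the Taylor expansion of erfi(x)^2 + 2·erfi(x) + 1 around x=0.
4·x^2/π + 4·x/√(π) + 1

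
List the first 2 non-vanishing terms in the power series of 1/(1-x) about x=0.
x + 1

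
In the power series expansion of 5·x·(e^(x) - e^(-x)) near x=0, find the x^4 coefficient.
Expand to order 4: 5·x·(e^(x) - e^(-x)) = 5·x^4/3 + 10·x^2 + O(x^5).
The coefficient of x^4 is 5/3.

Final answer: 5/3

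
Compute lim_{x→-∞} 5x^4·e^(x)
This is a 0·∞ indeterminate form at x → -∞.
Rewrite the product as 5x^4 / e^(-x) (an ∞/∞ form) and apply L'Hôpital, or use the standard hierarchy e^(|x|) ≫ |x^4| as x → -∞.
The indeterminate product → 0, so the limit = 0.

Final answer: 0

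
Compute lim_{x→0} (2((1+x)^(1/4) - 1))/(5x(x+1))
Both numerator and denominator → 0 as x → 0; this is a 0/0 indeterminate form.
Expand each to leading order near x = 0: numerator ~ x/2, denominator ~ 5·x.
The limit of the ratio is 1/10.

Final answer: 1/10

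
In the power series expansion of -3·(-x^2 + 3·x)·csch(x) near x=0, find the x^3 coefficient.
Expand to order 3: -3·(-x^2 + 3·x)·csch(x) = -x^3/2 + 3·x^2/2 + 3·x - 9 + O(x^4).
The coefficient of x^3 is -1/2.

Final answer: -1/2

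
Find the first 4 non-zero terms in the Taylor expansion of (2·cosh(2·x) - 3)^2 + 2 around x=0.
464·x^6/45 + 40·x^4/3 - 8·x^2 + 3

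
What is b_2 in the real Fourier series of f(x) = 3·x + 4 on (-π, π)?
b_2 = (1/π) ∫_{-π}^{π} f(x)·sin(2x) dx.
Evaluate the integral (use parity and integration by parts as needed): b_2 = -3.

Final answer: -3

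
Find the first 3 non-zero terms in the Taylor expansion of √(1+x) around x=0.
-x^2/8 + x/2 + 1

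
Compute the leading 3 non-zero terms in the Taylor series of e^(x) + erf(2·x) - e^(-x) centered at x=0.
x^5·(1/60 + 32/(5·√(π))) + x^3·(1/3 - 16/(3·√(π))) + x·(2 + 4/√(π))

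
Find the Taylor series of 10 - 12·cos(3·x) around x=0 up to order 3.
54·x^2 - 2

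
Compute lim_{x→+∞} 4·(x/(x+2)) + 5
Evaluate the dominant behaviour as x → +∞; each term tends to a finite value or vanishes.
Limit = 9.

Final answer: 9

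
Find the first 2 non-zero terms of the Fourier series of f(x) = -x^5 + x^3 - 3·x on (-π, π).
(-258 - 2·π^4 + 42·π^2)·sin(x) + (-6·π^2 + 12 + π^4)·sin(2·x)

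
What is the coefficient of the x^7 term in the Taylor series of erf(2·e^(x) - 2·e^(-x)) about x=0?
-55273/(90·√(π))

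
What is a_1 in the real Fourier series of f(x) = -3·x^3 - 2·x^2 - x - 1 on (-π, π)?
a_1 = (1/π) ∫_{-π}^{π} f(x)·cos(1x) dx.
Evaluate the integral (use parity and integration by parts as needed): a_1 = 8.

Final answer: 8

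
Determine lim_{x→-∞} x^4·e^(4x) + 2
The product is a 0·∞ indeterminate form at x → -∞.
Rewrite the product as x^4 / e^(-4x) (an ∞/∞ form) and apply L'Hôpital, or use the standard hierarchy e^(4|x|) ≫ |x^4| as x → -∞.
The indeterminate product → 0, so the limit = 2.

Final answer: 2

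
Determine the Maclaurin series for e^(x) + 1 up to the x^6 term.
x^6/720 + x^5/120 + x^4/24 + x^3/6 + x^2/2 + x + 2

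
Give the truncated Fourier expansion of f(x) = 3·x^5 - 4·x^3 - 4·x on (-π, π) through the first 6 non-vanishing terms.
(-128·π^2 + 6·π^4 + 760)·sin(x) + (-3·π^4 - 49/2 + 19·π^2)·sin(2·x) + (-64·π^2/9 + 56/27 + 2·π^4)·sin(3·x) + (-3·π^4/2 + 35/64 + 31·π^2/8)·sin(4·x) + (-64·π^2/25 - 616/625 + 6·π^4/5)·sin(5·x) + (-π^4 + 55/54 + 17·π^2/9)·sin(6·x)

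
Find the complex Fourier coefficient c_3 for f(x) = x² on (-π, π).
Compute the real Fourier coefficients first: a_3 = -4/9, b_3 = 0.
Then c_3 = (a_3 − i·b_3)/2 = -2/9.

Final answer: -2/9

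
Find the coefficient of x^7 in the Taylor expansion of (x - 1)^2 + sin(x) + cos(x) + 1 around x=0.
Expand to order 7: (x - 1)^2 + sin(x) + cos(x) + 1 = -x^7/5040 - x^6/720 + x^5/120 + x^4/24 - x^3/6 + x^2/2 - x + 3 + O(x^8).
The coefficient of x^7 is -1/5040.

Final answer: -1/5040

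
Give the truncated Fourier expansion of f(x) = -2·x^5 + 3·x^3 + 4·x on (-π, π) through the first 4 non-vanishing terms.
(-508 - 4·π^4 + 86·π^2)·sin(x) + (-13·π^2 + 31/2 + 2·π^4)·sin(2·x) + (-4·π^4/3 - 52/81 + 134·π^2/27)·sin(3·x) + (-11·π^2/4 - 31/32 + π^4)·sin(4·x)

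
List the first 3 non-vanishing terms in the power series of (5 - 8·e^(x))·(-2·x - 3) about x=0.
28·x^2 + 30·x + 9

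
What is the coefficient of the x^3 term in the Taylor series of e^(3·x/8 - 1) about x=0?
Expand to order 3: e^(3·x/8 - 1) = 9·x^3·e^(-1)/1024 + 9·x^2·e^(-1)/128 + 3·x·e^(-1)/8 + e^(-1) + O(x^4).
The coefficient of x^3 is 9·e^(-1)/1024.

Final answer: 9·e^(-1)/1024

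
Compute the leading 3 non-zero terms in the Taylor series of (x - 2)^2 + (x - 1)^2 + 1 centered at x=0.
2·x^2 - 6·x + 6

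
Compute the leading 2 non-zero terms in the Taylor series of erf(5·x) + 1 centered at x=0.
10·x/√(π) + 1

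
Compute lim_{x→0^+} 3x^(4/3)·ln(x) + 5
The product is a 0·∞ indeterminate form at x → 0⁺.
Rewrite the product as 3·ln(x) / x^(-4/3) and apply L'Hôpital, or use the standard hierarchy x^(-4/3) ≫ |ln x| as x → 0⁺.
The indeterminate product → 0, so the limit = 5.

Final answer: 5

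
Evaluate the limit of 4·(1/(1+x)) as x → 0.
Direct substitution at x = 0 gives 4.

Final answer: 4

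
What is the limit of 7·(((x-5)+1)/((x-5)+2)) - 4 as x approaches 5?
Direct substitution at x = 5 gives -1/2.

Final answer: -1/2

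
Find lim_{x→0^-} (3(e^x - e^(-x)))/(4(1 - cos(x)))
Both numerator and denominator → 0 as x → 0^-; this is a 0/0 indeterminate form.
Expand each to leading order near x = 0: numerator ~ 6·x, denominator ~ 2·x^2.
The limit of the ratio is -∞.

Final answer: -∞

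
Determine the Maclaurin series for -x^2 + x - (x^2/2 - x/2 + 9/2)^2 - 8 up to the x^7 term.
-x^4/4 + x^3/2 - 23·x^2/4 + 11·x/2 - 113/4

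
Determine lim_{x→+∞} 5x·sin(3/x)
As x → +∞: let u = 3/x → 0⁺; then 5·x·sin(3/x) = 5·3·sin(u)/u → 5·3·1 = 15.
Limit = 15.

Final answer: 15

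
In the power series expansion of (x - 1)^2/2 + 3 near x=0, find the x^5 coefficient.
Expand to order 5: (x - 1)^2/2 + 3 = x^2/2 - x + 7/2 + O(x^6).
The coefficient of x^5 is 0.

Final answer: 0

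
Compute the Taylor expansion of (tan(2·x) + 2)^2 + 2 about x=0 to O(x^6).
256·x^5/15 + 32·x^4/3 + 32·x^3/3 + 4·x^2 + 8·x + 6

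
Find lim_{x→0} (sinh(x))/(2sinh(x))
Both numerator and denominator → 0 as x → 0; this is a 0/0 indeterminate form.
Expand each to leading order near x = 0: numerator ~ x, denominator ~ 2·x.
The limit of the ratio is 1/2.

Final answer: 1/2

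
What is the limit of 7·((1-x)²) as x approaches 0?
Direct substitution at x = 0 gives 7.

Final answer: 7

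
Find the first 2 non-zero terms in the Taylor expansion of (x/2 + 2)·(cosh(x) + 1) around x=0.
x + 4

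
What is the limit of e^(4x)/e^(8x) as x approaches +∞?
This is an ∞/∞ indeterminate form as x → +∞.
Rewrite e^(4x)/e^(8x) = e^((4−8)x) = e^(-4x); the exponent coefficient is -4 < 0 so e^(-4x) → 0.
Limit = 0.

Final answer: 0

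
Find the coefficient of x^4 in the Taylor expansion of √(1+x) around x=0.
Expand to order 4: √(1+x) = -5·x^4/128 + x^3/16 - x^2/8 + x/2 + 1 + O(x^5).
The coefficient of x^4 is -5/128.

Final answer: -5/128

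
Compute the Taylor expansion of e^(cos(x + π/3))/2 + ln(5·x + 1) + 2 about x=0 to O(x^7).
x^6·(-15625/6 + 1753·e^(1/2)/92160) + x^5·(-5·√(3)·e^(1/2)/1536 + 625) + x^4·(-625/4 - 55·e^(1/2)/768) + x^3·(7·√(3)·e^(1/2)/96 + 125/3) + x^2·(-25/2 + e^(1/2)/16) + x·(-√(3)·e^(1/2)/4 + 5) + e^(1/2)/2 + 2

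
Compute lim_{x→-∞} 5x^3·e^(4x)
This is a 0·∞ indeterminate form at x → -∞.
Rewrite the product as 5x^3 / e^(-4x) (an ∞/∞ form) and apply L'Hôpital, or use the standard hierarchy e^(4|x|) ≫ |x^3| as x → -∞.
The indeterminate product → 0, so the limit = 0.

Final answer: 0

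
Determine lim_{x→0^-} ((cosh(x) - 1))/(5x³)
Both numerator and denominator → 0 as x → 0^-; this is a 0/0 indeterminate form.
Expand each to leading order near x = 0: numerator ~ x^2/2, denominator ~ 5·x^3.
The limit of the ratio is -∞.

Final answer: -∞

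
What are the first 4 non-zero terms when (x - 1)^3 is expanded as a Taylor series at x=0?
x^3 - 3·x^2 + 3·x - 1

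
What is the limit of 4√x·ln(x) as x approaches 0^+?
This is a 0·∞ indeterminate form at x → 0⁺.
Rewrite the product as 4·ln(x) / x^(-1/2) and apply L'Hôpital, or use the standard hierarchy x^(-1/2) ≫ |ln x| as x → 0⁺.
The indeterminate product → 0, so the limit = 0.

Final answer: 0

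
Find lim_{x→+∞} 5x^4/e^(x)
This is an ∞/∞ indeterminate form as x → +∞.
The exponential denominator e^(x) dominates the polynomial numerator (e^x ≫ x^4 as x → ∞), so the quotient → 0.
Limit = 0.

Final answer: 0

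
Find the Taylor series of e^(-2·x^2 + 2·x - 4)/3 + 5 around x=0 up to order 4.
-4·x^4·e^(-4)/9 - 8·x^3·e^(-4)/9 + 2·x·e^(-4)/3 + e^(-4)/3 + 5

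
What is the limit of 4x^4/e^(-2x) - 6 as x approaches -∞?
The quotient is an ∞/∞ indeterminate form as x → -∞.
Compare growth rates of the dominant terms (exponentials ≫ polynomials ≫ logarithms), or apply L'Hôpital's rule; the quotient → 0.
Adding the constant: 0 - 6 = -6. Limit = -6.

Final answer: -6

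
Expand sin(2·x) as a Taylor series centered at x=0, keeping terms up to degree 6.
4·x^5/15 - 4·x^3/3 + 2·x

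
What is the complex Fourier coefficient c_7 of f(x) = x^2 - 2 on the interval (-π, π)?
Compute the real Fourier coefficients first: a_7 = -4/49, b_7 = 0.
Then c_7 = (a_7 − i·b_7)/2 = -2/49.

Final answer: -2/49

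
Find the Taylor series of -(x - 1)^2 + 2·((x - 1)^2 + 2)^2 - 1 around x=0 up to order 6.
2·x^4 - 8·x^3 + 19·x^2 - 22·x + 16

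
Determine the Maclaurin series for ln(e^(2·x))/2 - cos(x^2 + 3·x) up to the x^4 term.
-23·x^4/8 + 3·x^3 + 9·x^2/2 + x - 1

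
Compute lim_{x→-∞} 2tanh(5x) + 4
Evaluate the dominant behaviour as x → -∞; each term tends to a finite value or vanishes.
Limit = 2.

Final answer: 2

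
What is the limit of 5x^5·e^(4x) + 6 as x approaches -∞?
The product is a 0·∞ indeterminate form at x → -∞.
Rewrite the product as 5x^5 / e^(-4x) (an ∞/∞ form) and apply L'Hôpital, or use the standard hierarchy e^(4|x|) ≫ |x^5| as x → -∞.
The indeterminate product → 0, so the limit = 6.

Final answer: 6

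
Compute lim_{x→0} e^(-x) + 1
Direct substitution at x = 0 gives 2.

Final answer: 2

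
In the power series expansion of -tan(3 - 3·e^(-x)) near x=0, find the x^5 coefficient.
-1747/40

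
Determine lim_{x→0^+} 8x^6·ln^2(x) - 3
The product is a 0·∞ indeterminate form at x → 0⁺.
Rewrite the product as 8·ln^2(x) / x^(-6) and apply L'Hôpital, or use the standard hierarchy x^(-6) ≫ |ln x|^2 as x → 0⁺.
The indeterminate product → 0, so the limit = -3.

Final answer: -3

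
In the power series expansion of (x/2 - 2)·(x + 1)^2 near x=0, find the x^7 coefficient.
Expand to order 7: (x/2 - 2)·(x + 1)^2 = x^3/2 - x^2 - 7·x/2 - 2 + O(x^8).
The coefficient of x^7 is 0.

Final answer: 0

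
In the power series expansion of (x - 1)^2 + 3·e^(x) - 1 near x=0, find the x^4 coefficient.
Expand to order 4: (x - 1)^2 + 3·e^(x) - 1 = x^4/8 + x^3/2 + 5·x^2/2 + x + 3 + O(x^5).
The coefficient of x^4 is 1/8.

Final answer: 1/8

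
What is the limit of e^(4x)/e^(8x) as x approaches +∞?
This is an ∞/∞ indeterminate form as x → +∞.
Rewrite e^(4x)/e^(8x) = e^((4−8)x) = e^(-4x); the exponent coefficient is -4 < 0 so e^(-4x) → 0.
Limit = 0.

Final answer: 0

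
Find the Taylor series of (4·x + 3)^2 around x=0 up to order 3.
16·x^2 + 24·x + 9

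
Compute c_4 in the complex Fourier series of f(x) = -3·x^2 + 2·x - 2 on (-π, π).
Compute the real Fourier coefficients first: a_4 = -3/4, b_4 = -1.
Then c_4 = (a_4 − i·b_4)/2 = -3/8 + i/2.

Final answer: -3/8 + i/2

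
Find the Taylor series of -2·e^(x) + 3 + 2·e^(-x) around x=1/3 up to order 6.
(-2·e^(2/3) + 2 + 3·e^(1/3))·e^(-1/3) + (-2·e^(2/3) - 2)·e^(-1/3)·(x - 1/3) + (1 - e^(2/3))·e^(-1/3)·(x - 1/3)^2 + (-e^(2/3) - 1)·e^(-1/3)·(x - 1/3)^3/3 + (1 - e^(2/3))·e^(-1/3)·(x - 1/3)^4/12 + (-e^(2/3) - 1)·e^(-1/3)·(x - 1/3)^5/60 + (1 - e^(2/3))·e^(-1/3)·(x - 1/3)^6/360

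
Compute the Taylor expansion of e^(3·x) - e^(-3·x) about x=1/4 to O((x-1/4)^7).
(-1 + e^(3/2))·e^(-3/4) + (3 + 3·e^(3/2))·e^(-3/4)·(x - 1/4) + (-9 + 9·e^(3/2))·e^(-3/4)·(x - 1/4)^2/2 + (9 + 9·e^(3/2))·e^(-3/4)·(x - 1/4)^3/2 + (-27 + 27·e^(3/2))·e^(-3/4)·(x - 1/4)^4/8 + (81 + 81·e^(3/2))·e^(-3/4)·(x - 1/4)^5/40 + (-81 + 81·e^(3/2))·e^(-3/4)·(x - 1/4)^6/80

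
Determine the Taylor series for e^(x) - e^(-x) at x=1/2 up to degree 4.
(-1 + e)·e^(-1/2) + (1 + e)·e^(-1/2)·(x - 1/2) + (-1 + e)·e^(-1/2)·(x - 1/2)^2/2 + (1 + e)·e^(-1/2)·(x - 1/2)^3/6 + (-1 + e)·e^(-1/2)·(x - 1/2)^4/24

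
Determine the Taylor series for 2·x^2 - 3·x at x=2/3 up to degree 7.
-10/9 - (x - 2/3)/3 + 2·(x - 2/3)^2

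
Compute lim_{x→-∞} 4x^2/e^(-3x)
This is an ∞/∞ indeterminate form as x → -∞.
Compare growth rates of the dominant terms (exponentials ≫ polynomials ≫ logarithms), or apply L'Hôpital's rule; the quotient → 0.
Limit = 0.

Final answer: 0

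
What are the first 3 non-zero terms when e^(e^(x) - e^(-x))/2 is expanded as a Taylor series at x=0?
x^2 + x + 1/2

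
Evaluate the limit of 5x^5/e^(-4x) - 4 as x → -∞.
The quotient is an ∞/∞ indeterminate form as x → -∞.
Compare growth rates of the dominant terms (exponentials ≫ polynomials ≫ logarithms), or apply L'Hôpital's rule; the quotient → 0.
Adding the constant: 0 - 4 = -4. Limit = -4.

Final answer: -4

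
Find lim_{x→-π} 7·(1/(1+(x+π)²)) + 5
Direct substitution at x = -π gives 12.

Final answer: 12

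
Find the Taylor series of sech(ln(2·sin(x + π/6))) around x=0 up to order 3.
2·√(3)·x^3 - 3·x^2/2 + 1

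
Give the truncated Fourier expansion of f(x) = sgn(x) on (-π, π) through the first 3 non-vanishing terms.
4·sin(x)/π + 4·sin(3·x)/(3·π) + 4·sin(5·x)/(5·π)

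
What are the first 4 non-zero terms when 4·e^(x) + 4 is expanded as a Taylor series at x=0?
2·x^3/3 + 2·x^2 + 4·x + 8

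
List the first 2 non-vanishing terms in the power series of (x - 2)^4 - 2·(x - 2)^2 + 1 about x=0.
9 - 24·x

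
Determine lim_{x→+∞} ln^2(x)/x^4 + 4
The quotient is an ∞/∞ indeterminate form as x → +∞.
The polynomial denominator x^4 dominates the logarithmic numerator (any positive power of x ≫ ln^2(x) as x → ∞), so the quotient → 0.
Adding the constant: 0 + 4 = 4. Limit = 4.

Final answer: 4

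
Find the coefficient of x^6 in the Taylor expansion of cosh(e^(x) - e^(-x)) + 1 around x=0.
28/45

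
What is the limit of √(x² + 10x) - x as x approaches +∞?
This is an ∞ − ∞ indeterminate form.
Multiply and divide by the conjugate √(x²+10x) + x; the x² terms cancel, leaving (10x)/(√(x²+10x)+x) → 10/2 = 5.
Limit = 5.

Final answer: 5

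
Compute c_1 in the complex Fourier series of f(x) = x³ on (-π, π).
Compute the real Fourier coefficients first: a_1 = 0, b_1 = -12 + 2·π^2.
Then c_1 = (a_1 − i·b_1)/2 = -i·π^2 + 6·i.

Final answer: -i·π^2 + 6·i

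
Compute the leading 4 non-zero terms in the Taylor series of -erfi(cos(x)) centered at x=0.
121·e·x^6/(360·√(π)) - 7·e·x^4/(12·√(π)) + e·x^2/√(π) - erfi(1)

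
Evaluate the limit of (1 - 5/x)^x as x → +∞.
As x → +∞: this is the defining limit (1 - 5/x)^x → e^(-5).
Limit = e^(-5).

Final answer: e^(-5)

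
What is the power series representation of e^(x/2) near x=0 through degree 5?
x^5/3840 + x^4/384 + x^3/48 + x^2/8 + x/2 + 1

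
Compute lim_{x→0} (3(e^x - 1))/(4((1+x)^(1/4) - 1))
Both numerator and denominator → 0 as x → 0; this is a 0/0 indeterminate form.
Expand each to leading order near x = 0: numerator ~ 3·x, denominator ~ x.
The limit of the ratio is 3.

Final answer: 3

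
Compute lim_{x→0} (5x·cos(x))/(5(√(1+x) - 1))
Both numerator and denominator → 0 as x → 0; this is a 0/0 indeterminate form.
Expand each to leading order near x = 0: numerator ~ 5·x, denominator ~ 5·x/2.
The limit of the ratio is 2.

Final answer: 2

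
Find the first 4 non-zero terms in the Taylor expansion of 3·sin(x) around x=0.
-x^7/1680 + x^5/40 - x^3/2 + 3·x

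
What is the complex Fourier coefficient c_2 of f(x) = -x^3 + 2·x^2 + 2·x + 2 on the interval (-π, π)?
Compute the real Fourier coefficients first: a_2 = 2, b_2 = -7/2 + π^2.
Then c_2 = (a_2 − i·b_2)/2 = 1 - i·π^2/2 + 7·i/4.

Final answer: 1 - i·π^2/2 + 7·i/4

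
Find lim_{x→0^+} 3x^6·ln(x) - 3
The product is a 0·∞ indeterminate form at x → 0⁺.
Rewrite the product as 3·ln(x) / x^(-6) and apply L'Hôpital, or use the standard hierarchy x^(-6) ≫ |ln x| as x → 0⁺.
The indeterminate product → 0, so the limit = -3.

Final answer: -3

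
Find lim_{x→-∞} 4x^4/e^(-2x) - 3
The quotient is an ∞/∞ indeterminate form as x → -∞.
Compare growth rates of the dominant terms (exponentials ≫ polynomials ≫ logarithms), or apply L'Hôpital's rule; the quotient → 0.
Adding the constant: 0 - 3 = -3. Limit = -3.

Final answer: -3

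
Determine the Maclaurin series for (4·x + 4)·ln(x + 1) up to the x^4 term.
x^4/3 - 2·x^3/3 + 2·x^2 + 4·x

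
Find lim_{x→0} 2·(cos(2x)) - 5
Direct substitution at x = 0 gives -3.

Final answer: -3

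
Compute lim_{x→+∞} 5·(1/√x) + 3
Evaluate the dominant behaviour as x → +∞; each term tends to a finite value or vanishes.
Limit = 3.

Final answer: 3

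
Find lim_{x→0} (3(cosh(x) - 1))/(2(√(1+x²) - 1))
Both numerator and denominator → 0 as x → 0; this is a 0/0 indeterminate form.
Expand each to leading order near x = 0: numerator ~ 3·x^2/2, denominator ~ x^2.
The limit of the ratio is 3/2.

Final answer: 3/2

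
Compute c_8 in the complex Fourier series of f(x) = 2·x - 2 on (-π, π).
Compute the real Fourier coefficients first: a_8 = 0, b_8 = -1/2.
Then c_8 = (a_8 − i·b_8)/2 = i/4.

Final answer: i/4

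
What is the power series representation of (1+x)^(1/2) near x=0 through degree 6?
-21·x^6/1024 + 7·x^5/256 - 5·x^4/128 + x^3/16 - x^2/8 + x/2 + 1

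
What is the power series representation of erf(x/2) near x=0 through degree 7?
-x^7/(2688·√(π)) + x^5/(160·√(π)) - x^3/(12·√(π)) + x/√(π)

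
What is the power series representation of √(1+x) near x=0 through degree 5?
7·x^5/256 - 5·x^4/128 + x^3/16 - x^2/8 + x/2 + 1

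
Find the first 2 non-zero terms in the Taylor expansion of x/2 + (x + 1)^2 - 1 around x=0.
x^2 + 5·x/2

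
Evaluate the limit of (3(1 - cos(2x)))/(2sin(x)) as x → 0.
Both numerator and denominator → 0 as x → 0; this is a 0/0 indeterminate form.
Expand each to leading order near x = 0: numerator ~ 6·x^2, denominator ~ 2·x.
The limit of the ratio is 0.

Final answer: 0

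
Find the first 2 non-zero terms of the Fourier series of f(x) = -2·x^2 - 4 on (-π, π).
8·cos(x) - 2·π^2/3 - 4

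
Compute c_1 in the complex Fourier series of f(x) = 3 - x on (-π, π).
Compute the real Fourier coefficients first: a_1 = 0, b_1 = -2.
Then c_1 = (a_1 − i·b_1)/2 = i.

Final answer: i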